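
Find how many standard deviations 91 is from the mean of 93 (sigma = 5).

-0.4

Step 1: Recall the z-score formula: z = (x - mu) / sigma
Step 2: Substitute values: z = (91 - 93) / 5
Step 3: z = -2 / 5 = -0.4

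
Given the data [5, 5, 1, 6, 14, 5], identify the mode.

5

Step 1: Count the frequency of each value:
  1: appears 1 time(s)
  5: appears 3 time(s)
  6: appears 1 time(s)
  14: appears 1 time(s)
Step 2: The value 5 appears most frequently (3 times).
Step 3: Mode = 5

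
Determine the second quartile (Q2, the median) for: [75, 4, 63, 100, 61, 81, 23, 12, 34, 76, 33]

61

Step 1: Sort the data: [4, 12, 23, 33, 34, 61, 63, 75, 76, 81, 100]
Step 2: n = 11
Step 3: Q2 is the median. Since n is odd, it is the middle value at position 6: 61
Step 4: Q2 = 61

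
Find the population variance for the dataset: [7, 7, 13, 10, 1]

15.84

Step 1: Compute the mean: (7 + 7 + 13 + 10 + 1) / 5 = 7.6
Step 2: Compute squared deviations from the mean:
  (7 - 7.6)^2 = 0.36
  (7 - 7.6)^2 = 0.36
  (13 - 7.6)^2 = 29.16
  (10 - 7.6)^2 = 5.76
  (1 - 7.6)^2 = 43.56
Step 3: Sum of squared deviations = 79.2
Step 4: Population variance = 79.2 / 5 = 15.84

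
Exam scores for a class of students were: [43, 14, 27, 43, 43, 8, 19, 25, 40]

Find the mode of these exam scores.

43

Step 1: Count the frequency of each value:
  8: appears 1 time(s)
  14: appears 1 time(s)
  19: appears 1 time(s)
  25: appears 1 time(s)
  27: appears 1 time(s)
  40: appears 1 time(s)
  43: appears 3 time(s)
Step 2: The value 43 appears most frequently (3 times).
Step 3: Mode = 43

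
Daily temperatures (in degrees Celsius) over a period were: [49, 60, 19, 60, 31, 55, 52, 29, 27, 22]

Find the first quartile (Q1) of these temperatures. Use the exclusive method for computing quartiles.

25.75

Step 1: Sort the data: [19, 22, 27, 29, 31, 49, 52, 55, 60, 60]
Step 2: n = 10
Step 3: Using the exclusive quartile method:
  Q1 = 25.75
  Q2 (median) = 40
  Q3 = 56.25
  IQR = Q3 - Q1 = 56.25 - 25.75 = 30.5
Step 4: Q1 = 25.75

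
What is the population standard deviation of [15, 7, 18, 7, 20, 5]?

5.8878

Step 1: Compute the mean: 12
Step 2: Sum of squared deviations from the mean: 208
Step 3: Population variance = 208 / 6 = 34.6667
Step 4: Standard deviation = sqrt(34.6667) = 5.8878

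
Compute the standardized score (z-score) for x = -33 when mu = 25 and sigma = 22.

-2.6364

Step 1: Recall the z-score formula: z = (x - mu) / sigma
Step 2: Substitute values: z = (-33 - 25) / 22
Step 3: z = -58 / 22 = -2.6364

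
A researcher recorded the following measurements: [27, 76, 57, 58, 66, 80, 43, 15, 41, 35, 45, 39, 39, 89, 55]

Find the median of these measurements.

45

Step 1: Sort the data in ascending order: [15, 27, 35, 39, 39, 41, 43, 45, 55, 57, 58, 66, 76, 80, 89]
Step 2: The number of values is n = 15.
Step 3: Since n is odd, the median is the middle value at position 8: 45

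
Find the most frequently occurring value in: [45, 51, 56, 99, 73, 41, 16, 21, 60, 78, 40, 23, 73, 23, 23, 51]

23

Step 1: Count the frequency of each value:
  16: appears 1 time(s)
  21: appears 1 time(s)
  23: appears 3 time(s)
  40: appears 1 time(s)
  41: appears 1 time(s)
  45: appears 1 time(s)
  51: appears 2 time(s)
  56: appears 1 time(s)
  60: appears 1 time(s)
  73: appears 2 time(s)
  78: appears 1 time(s)
  99: appears 1 time(s)
Step 2: The value 23 appears most frequently (3 times).
Step 3: Mode = 23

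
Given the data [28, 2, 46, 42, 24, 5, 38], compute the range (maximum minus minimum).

44

Step 1: Identify the maximum value: max = 46
Step 2: Identify the minimum value: min = 2
Step 3: Range = max - min = 46 - 2 = 44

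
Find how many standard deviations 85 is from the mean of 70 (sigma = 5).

3

Step 1: Recall the z-score formula: z = (x - mu) / sigma
Step 2: Substitute values: z = (85 - 70) / 5
Step 3: z = 15 / 5 = 3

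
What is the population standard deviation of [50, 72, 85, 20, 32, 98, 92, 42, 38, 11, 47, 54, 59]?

25.7856

Step 1: Compute the mean: 53.8462
Step 2: Sum of squared deviations from the mean: 8643.6923
Step 3: Population variance = 8643.6923 / 13 = 664.8994
Step 4: Standard deviation = sqrt(664.8994) = 25.7856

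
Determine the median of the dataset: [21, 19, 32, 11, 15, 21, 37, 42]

21

Step 1: Sort the data in ascending order: [11, 15, 19, 21, 21, 32, 37, 42]
Step 2: The number of values is n = 8.
Step 3: Since n is even, the median is the average of positions 4 and 5:
  Median = (21 + 21) / 2 = 21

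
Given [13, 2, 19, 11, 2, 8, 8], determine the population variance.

31.4286

Step 1: Compute the mean: (13 + 2 + 19 + 11 + 2 + 8 + 8) / 7 = 9
Step 2: Compute squared deviations from the mean:
  (13 - 9)^2 = 16
  (2 - 9)^2 = 49
  (19 - 9)^2 = 100
  (11 - 9)^2 = 4
  (2 - 9)^2 = 49
  (8 - 9)^2 = 1
  (8 - 9)^2 = 1
Step 3: Sum of squared deviations = 220
Step 4: Population variance = 220 / 7 = 31.4286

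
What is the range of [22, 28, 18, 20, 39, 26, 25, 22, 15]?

24

Step 1: Identify the maximum value: max = 39
Step 2: Identify the minimum value: min = 15
Step 3: Range = max - min = 39 - 15 = 24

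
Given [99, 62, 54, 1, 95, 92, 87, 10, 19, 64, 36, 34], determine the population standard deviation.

33.034

Step 1: Compute the mean: 54.4167
Step 2: Sum of squared deviations from the mean: 13094.9167
Step 3: Population variance = 13094.9167 / 12 = 1091.2431
Step 4: Standard deviation = sqrt(1091.2431) = 33.034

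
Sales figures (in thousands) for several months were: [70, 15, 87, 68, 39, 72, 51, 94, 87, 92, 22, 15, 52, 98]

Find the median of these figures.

69

Step 1: Sort the data in ascending order: [15, 15, 22, 39, 51, 52, 68, 70, 72, 87, 87, 92, 94, 98]
Step 2: The number of values is n = 14.
Step 3: Since n is even, the median is the average of positions 7 and 8:
  Median = (68 + 70) / 2 = 69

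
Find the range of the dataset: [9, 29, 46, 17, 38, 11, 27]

37

Step 1: Identify the maximum value: max = 46
Step 2: Identify the minimum value: min = 9
Step 3: Range = max - min = 46 - 9 = 37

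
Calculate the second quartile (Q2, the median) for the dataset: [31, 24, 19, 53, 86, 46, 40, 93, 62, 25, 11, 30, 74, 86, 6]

40

Step 1: Sort the data: [6, 11, 19, 24, 25, 30, 31, 40, 46, 53, 62, 74, 86, 86, 93]
Step 2: n = 15
Step 3: Q2 is the median. Since n is odd, it is the middle value at position 8: 40
Step 4: Q2 = 40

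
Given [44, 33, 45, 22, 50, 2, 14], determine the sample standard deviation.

17.9536

Step 1: Compute the mean: 30
Step 2: Sum of squared deviations from the mean: 1934
Step 3: Sample variance = 1934 / 6 = 322.3333
Step 4: Standard deviation = sqrt(322.3333) = 17.9536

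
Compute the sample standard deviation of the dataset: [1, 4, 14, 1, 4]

5.3572

Step 1: Compute the mean: 4.8
Step 2: Sum of squared deviations from the mean: 114.8
Step 3: Sample variance = 114.8 / 4 = 28.7
Step 4: Standard deviation = sqrt(28.7) = 5.3572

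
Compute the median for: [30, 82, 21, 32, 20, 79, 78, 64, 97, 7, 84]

64

Step 1: Sort the data in ascending order: [7, 20, 21, 30, 32, 64, 78, 79, 82, 84, 97]
Step 2: The number of values is n = 11.
Step 3: Since n is odd, the median is the middle value at position 6: 64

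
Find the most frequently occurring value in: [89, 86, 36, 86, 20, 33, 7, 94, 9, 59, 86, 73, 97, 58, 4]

86

Step 1: Count the frequency of each value:
  4: appears 1 time(s)
  7: appears 1 time(s)
  9: appears 1 time(s)
  20: appears 1 time(s)
  33: appears 1 time(s)
  36: appears 1 time(s)
  58: appears 1 time(s)
  59: appears 1 time(s)
  73: appears 1 time(s)
  86: appears 3 time(s)
  89: appears 1 time(s)
  94: appears 1 time(s)
  97: appears 1 time(s)
Step 2: The value 86 appears most frequently (3 times).
Step 3: Mode = 86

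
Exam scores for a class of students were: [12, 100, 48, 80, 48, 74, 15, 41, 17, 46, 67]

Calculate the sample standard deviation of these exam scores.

28.509

Step 1: Compute the mean: 49.8182
Step 2: Sum of squared deviations from the mean: 8127.6364
Step 3: Sample variance = 8127.6364 / 10 = 812.7636
Step 4: Standard deviation = sqrt(812.7636) = 28.509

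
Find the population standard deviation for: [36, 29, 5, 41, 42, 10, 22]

13.6367

Step 1: Compute the mean: 26.4286
Step 2: Sum of squared deviations from the mean: 1301.7143
Step 3: Population variance = 1301.7143 / 7 = 185.9592
Step 4: Standard deviation = sqrt(185.9592) = 13.6367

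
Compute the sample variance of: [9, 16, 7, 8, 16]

19.7

Step 1: Compute the mean: (9 + 16 + 7 + 8 + 16) / 5 = 11.2
Step 2: Compute squared deviations from the mean:
  (9 - 11.2)^2 = 4.84
  (16 - 11.2)^2 = 23.04
  (7 - 11.2)^2 = 17.64
  (8 - 11.2)^2 = 10.24
  (16 - 11.2)^2 = 23.04
Step 3: Sum of squared deviations = 78.8
Step 4: Sample variance = 78.8 / 4 = 19.7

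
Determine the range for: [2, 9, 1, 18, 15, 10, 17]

17

Step 1: Identify the maximum value: max = 18
Step 2: Identify the minimum value: min = 1
Step 3: Range = max - min = 18 - 1 = 17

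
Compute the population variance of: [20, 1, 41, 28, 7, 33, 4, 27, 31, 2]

195.04

Step 1: Compute the mean: (20 + 1 + 41 + 28 + 7 + 33 + 4 + 27 + 31 + 2) / 10 = 19.4
Step 2: Compute squared deviations from the mean:
  (20 - 19.4)^2 = 0.36
  (1 - 19.4)^2 = 338.56
  (41 - 19.4)^2 = 466.56
  (28 - 19.4)^2 = 73.96
  (7 - 19.4)^2 = 153.76
  (33 - 19.4)^2 = 184.96
  (4 - 19.4)^2 = 237.16
  (27 - 19.4)^2 = 57.76
  (31 - 19.4)^2 = 134.56
  (2 - 19.4)^2 = 302.76
Step 3: Sum of squared deviations = 1950.4
Step 4: Population variance = 1950.4 / 10 = 195.04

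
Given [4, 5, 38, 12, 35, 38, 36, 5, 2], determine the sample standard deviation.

16.6592

Step 1: Compute the mean: 19.4444
Step 2: Sum of squared deviations from the mean: 2220.2222
Step 3: Sample variance = 2220.2222 / 8 = 277.5278
Step 4: Standard deviation = sqrt(277.5278) = 16.6592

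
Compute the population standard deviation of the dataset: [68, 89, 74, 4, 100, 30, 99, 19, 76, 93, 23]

33.8882

Step 1: Compute the mean: 61.3636
Step 2: Sum of squared deviations from the mean: 12632.5455
Step 3: Population variance = 12632.5455 / 11 = 1148.4132
Step 4: Standard deviation = sqrt(1148.4132) = 33.8882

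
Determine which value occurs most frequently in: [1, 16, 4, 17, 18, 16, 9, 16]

16

Step 1: Count the frequency of each value:
  1: appears 1 time(s)
  4: appears 1 time(s)
  9: appears 1 time(s)
  16: appears 3 time(s)
  17: appears 1 time(s)
  18: appears 1 time(s)
Step 2: The value 16 appears most frequently (3 times).
Step 3: Mode = 16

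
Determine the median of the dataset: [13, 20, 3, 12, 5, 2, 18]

12

Step 1: Sort the data in ascending order: [2, 3, 5, 12, 13, 18, 20]
Step 2: The number of values is n = 7.
Step 3: Since n is odd, the median is the middle value at position 4: 12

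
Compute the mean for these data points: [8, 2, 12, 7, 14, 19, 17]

11.2857

Step 1: Sum all values: 8 + 2 + 12 + 7 + 14 + 19 + 17 = 79
Step 2: Count the number of values: n = 7
Step 3: Mean = sum / n = 79 / 7 = 11.2857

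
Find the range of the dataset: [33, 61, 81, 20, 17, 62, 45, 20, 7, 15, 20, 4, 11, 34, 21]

77

Step 1: Identify the maximum value: max = 81
Step 2: Identify the minimum value: min = 4
Step 3: Range = max - min = 81 - 4 = 77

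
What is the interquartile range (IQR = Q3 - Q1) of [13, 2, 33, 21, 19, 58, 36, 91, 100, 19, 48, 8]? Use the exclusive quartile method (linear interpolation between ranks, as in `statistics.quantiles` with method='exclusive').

41

Step 1: Sort the data: [2, 8, 13, 19, 19, 21, 33, 36, 48, 58, 91, 100]
Step 2: n = 12
Step 3: Using the exclusive quartile method:
  Q1 = 14.5
  Q2 (median) = 27
  Q3 = 55.5
  IQR = Q3 - Q1 = 55.5 - 14.5 = 41
Step 4: IQR = 41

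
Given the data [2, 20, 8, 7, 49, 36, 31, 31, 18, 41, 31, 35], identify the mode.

31

Step 1: Count the frequency of each value:
  2: appears 1 time(s)
  7: appears 1 time(s)
  8: appears 1 time(s)
  18: appears 1 time(s)
  20: appears 1 time(s)
  31: appears 3 time(s)
  35: appears 1 time(s)
  36: appears 1 time(s)
  41: appears 1 time(s)
  49: appears 1 time(s)
Step 2: The value 31 appears most frequently (3 times).
Step 3: Mode = 31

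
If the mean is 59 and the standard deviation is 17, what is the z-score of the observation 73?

0.8235

Step 1: Recall the z-score formula: z = (x - mu) / sigma
Step 2: Substitute values: z = (73 - 59) / 17
Step 3: z = 14 / 17 = 0.8235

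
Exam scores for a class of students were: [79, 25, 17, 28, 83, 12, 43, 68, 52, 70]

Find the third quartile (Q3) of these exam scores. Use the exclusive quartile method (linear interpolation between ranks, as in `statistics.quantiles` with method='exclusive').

72.25

Step 1: Sort the data: [12, 17, 25, 28, 43, 52, 68, 70, 79, 83]
Step 2: n = 10
Step 3: Using the exclusive quartile method:
  Q1 = 23
  Q2 (median) = 47.5
  Q3 = 72.25
  IQR = Q3 - Q1 = 72.25 - 23 = 49.25
Step 4: Q3 = 72.25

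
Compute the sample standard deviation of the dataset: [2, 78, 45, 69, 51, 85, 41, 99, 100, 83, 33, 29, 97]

31.2133

Step 1: Compute the mean: 62.4615
Step 2: Sum of squared deviations from the mean: 11691.2308
Step 3: Sample variance = 11691.2308 / 12 = 974.2692
Step 4: Standard deviation = sqrt(974.2692) = 31.2133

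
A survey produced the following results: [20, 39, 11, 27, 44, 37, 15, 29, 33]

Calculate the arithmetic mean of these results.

28.3333

Step 1: Sum all values: 20 + 39 + 11 + 27 + 44 + 37 + 15 + 29 + 33 = 255
Step 2: Count the number of values: n = 9
Step 3: Mean = sum / n = 255 / 9 = 28.3333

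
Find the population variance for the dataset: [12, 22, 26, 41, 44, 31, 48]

145.4286

Step 1: Compute the mean: (12 + 22 + 26 + 41 + 44 + 31 + 48) / 7 = 32
Step 2: Compute squared deviations from the mean:
  (12 - 32)^2 = 400
  (22 - 32)^2 = 100
  (26 - 32)^2 = 36
  (41 - 32)^2 = 81
  (44 - 32)^2 = 144
  (31 - 32)^2 = 1
  (48 - 32)^2 = 256
Step 3: Sum of squared deviations = 1018
Step 4: Population variance = 1018 / 7 = 145.4286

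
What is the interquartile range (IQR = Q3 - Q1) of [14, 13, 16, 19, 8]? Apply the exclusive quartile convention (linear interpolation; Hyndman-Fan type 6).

7

Step 1: Sort the data: [8, 13, 14, 16, 19]
Step 2: n = 5
Step 3: Using the exclusive quartile method:
  Q1 = 10.5
  Q2 (median) = 14
  Q3 = 17.5
  IQR = Q3 - Q1 = 17.5 - 10.5 = 7
Step 4: IQR = 7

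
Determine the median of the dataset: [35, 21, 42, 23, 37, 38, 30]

35

Step 1: Sort the data in ascending order: [21, 23, 30, 35, 37, 38, 42]
Step 2: The number of values is n = 7.
Step 3: Since n is odd, the median is the middle value at position 4: 35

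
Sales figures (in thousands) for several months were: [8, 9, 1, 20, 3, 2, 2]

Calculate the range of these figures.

19

Step 1: Identify the maximum value: max = 20
Step 2: Identify the minimum value: min = 1
Step 3: Range = max - min = 20 - 1 = 19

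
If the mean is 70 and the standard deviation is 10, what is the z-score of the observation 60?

-1

Step 1: Recall the z-score formula: z = (x - mu) / sigma
Step 2: Substitute values: z = (60 - 70) / 10
Step 3: z = -10 / 10 = -1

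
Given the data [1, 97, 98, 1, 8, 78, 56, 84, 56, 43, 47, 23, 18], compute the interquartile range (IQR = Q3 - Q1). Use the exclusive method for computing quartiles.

68

Step 1: Sort the data: [1, 1, 8, 18, 23, 43, 47, 56, 56, 78, 84, 97, 98]
Step 2: n = 13
Step 3: Using the exclusive quartile method:
  Q1 = 13
  Q2 (median) = 47
  Q3 = 81
  IQR = Q3 - Q1 = 81 - 13 = 68
Step 4: IQR = 68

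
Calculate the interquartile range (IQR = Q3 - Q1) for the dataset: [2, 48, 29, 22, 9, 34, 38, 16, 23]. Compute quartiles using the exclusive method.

23.5

Step 1: Sort the data: [2, 9, 16, 22, 23, 29, 34, 38, 48]
Step 2: n = 9
Step 3: Using the exclusive quartile method:
  Q1 = 12.5
  Q2 (median) = 23
  Q3 = 36
  IQR = Q3 - Q1 = 36 - 12.5 = 23.5
Step 4: IQR = 23.5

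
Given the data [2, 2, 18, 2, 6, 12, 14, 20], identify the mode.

2

Step 1: Count the frequency of each value:
  2: appears 3 time(s)
  6: appears 1 time(s)
  12: appears 1 time(s)
  14: appears 1 time(s)
  18: appears 1 time(s)
  20: appears 1 time(s)
Step 2: The value 2 appears most frequently (3 times).
Step 3: Mode = 2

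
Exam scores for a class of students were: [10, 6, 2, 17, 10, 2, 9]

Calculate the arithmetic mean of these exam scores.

8

Step 1: Sum all values: 10 + 6 + 2 + 17 + 10 + 2 + 9 = 56
Step 2: Count the number of values: n = 7
Step 3: Mean = sum / n = 56 / 7 = 8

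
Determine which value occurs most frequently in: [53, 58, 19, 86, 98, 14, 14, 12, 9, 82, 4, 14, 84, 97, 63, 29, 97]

14

Step 1: Count the frequency of each value:
  4: appears 1 time(s)
  9: appears 1 time(s)
  12: appears 1 time(s)
  14: appears 3 time(s)
  19: appears 1 time(s)
  29: appears 1 time(s)
  53: appears 1 time(s)
  58: appears 1 time(s)
  63: appears 1 time(s)
  82: appears 1 time(s)
  84: appears 1 time(s)
  86: appears 1 time(s)
  97: appears 2 time(s)
  98: appears 1 time(s)
Step 2: The value 14 appears most frequently (3 times).
Step 3: Mode = 14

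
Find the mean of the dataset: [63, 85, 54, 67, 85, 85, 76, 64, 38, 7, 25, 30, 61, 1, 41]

52.1333

Step 1: Sum all values: 63 + 85 + 54 + 67 + 85 + 85 + 76 + 64 + 38 + 7 + 25 + 30 + 61 + 1 + 41 = 782
Step 2: Count the number of values: n = 15
Step 3: Mean = sum / n = 782 / 15 = 52.1333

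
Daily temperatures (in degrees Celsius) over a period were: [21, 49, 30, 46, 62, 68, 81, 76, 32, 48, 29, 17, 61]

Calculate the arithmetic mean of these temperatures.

47.6923

Step 1: Sum all values: 21 + 49 + 30 + 46 + 62 + 68 + 81 + 76 + 32 + 48 + 29 + 17 + 61 = 620
Step 2: Count the number of values: n = 13
Step 3: Mean = sum / n = 620 / 13 = 47.6923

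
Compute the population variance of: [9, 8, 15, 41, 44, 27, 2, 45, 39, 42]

263.16

Step 1: Compute the mean: (9 + 8 + 15 + 41 + 44 + 27 + 2 + 45 + 39 + 42) / 10 = 27.2
Step 2: Compute squared deviations from the mean:
  (9 - 27.2)^2 = 331.24
  (8 - 27.2)^2 = 368.64
  (15 - 27.2)^2 = 148.84
  (41 - 27.2)^2 = 190.44
  (44 - 27.2)^2 = 282.24
  (27 - 27.2)^2 = 0.04
  (2 - 27.2)^2 = 635.04
  (45 - 27.2)^2 = 316.84
  (39 - 27.2)^2 = 139.24
  (42 - 27.2)^2 = 219.04
Step 3: Sum of squared deviations = 2631.6
Step 4: Population variance = 2631.6 / 10 = 263.16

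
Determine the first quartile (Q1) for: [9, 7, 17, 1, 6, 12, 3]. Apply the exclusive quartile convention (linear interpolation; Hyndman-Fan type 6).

3

Step 1: Sort the data: [1, 3, 6, 7, 9, 12, 17]
Step 2: n = 7
Step 3: Using the exclusive quartile method:
  Q1 = 3
  Q2 (median) = 7
  Q3 = 12
  IQR = Q3 - Q1 = 12 - 3 = 9
Step 4: Q1 = 3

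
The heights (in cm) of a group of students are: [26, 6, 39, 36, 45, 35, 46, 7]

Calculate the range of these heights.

40

Step 1: Identify the maximum value: max = 46
Step 2: Identify the minimum value: min = 6
Step 3: Range = max - min = 46 - 6 = 40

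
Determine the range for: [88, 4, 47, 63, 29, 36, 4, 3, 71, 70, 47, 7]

85

Step 1: Identify the maximum value: max = 88
Step 2: Identify the minimum value: min = 3
Step 3: Range = max - min = 88 - 3 = 85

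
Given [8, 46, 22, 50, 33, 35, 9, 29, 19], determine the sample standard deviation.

14.8361

Step 1: Compute the mean: 27.8889
Step 2: Sum of squared deviations from the mean: 1760.8889
Step 3: Sample variance = 1760.8889 / 8 = 220.1111
Step 4: Standard deviation = sqrt(220.1111) = 14.8361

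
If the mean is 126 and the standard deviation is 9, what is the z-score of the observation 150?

2.6667

Step 1: Recall the z-score formula: z = (x - mu) / sigma
Step 2: Substitute values: z = (150 - 126) / 9
Step 3: z = 24 / 9 = 2.6667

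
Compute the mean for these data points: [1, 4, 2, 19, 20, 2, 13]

8.7143

Step 1: Sum all values: 1 + 4 + 2 + 19 + 20 + 2 + 13 = 61
Step 2: Count the number of values: n = 7
Step 3: Mean = sum / n = 61 / 7 = 8.7143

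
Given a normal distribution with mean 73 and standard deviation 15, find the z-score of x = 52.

-1.4

Step 1: Recall the z-score formula: z = (x - mu) / sigma
Step 2: Substitute values: z = (52 - 73) / 15
Step 3: z = -21 / 15 = -1.4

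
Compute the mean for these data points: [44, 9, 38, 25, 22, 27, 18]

26.1429

Step 1: Sum all values: 44 + 9 + 38 + 25 + 22 + 27 + 18 = 183
Step 2: Count the number of values: n = 7
Step 3: Mean = sum / n = 183 / 7 = 26.1429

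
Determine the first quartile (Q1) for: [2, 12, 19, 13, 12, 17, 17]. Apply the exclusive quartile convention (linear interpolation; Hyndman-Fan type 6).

12

Step 1: Sort the data: [2, 12, 12, 13, 17, 17, 19]
Step 2: n = 7
Step 3: Using the exclusive quartile method:
  Q1 = 12
  Q2 (median) = 13
  Q3 = 17
  IQR = Q3 - Q1 = 17 - 12 = 5
Step 4: Q1 = 12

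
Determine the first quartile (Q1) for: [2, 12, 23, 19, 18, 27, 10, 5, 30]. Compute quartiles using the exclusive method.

7.5

Step 1: Sort the data: [2, 5, 10, 12, 18, 19, 23, 27, 30]
Step 2: n = 9
Step 3: Using the exclusive quartile method:
  Q1 = 7.5
  Q2 (median) = 18
  Q3 = 25
  IQR = Q3 - Q1 = 25 - 7.5 = 17.5
Step 4: Q1 = 7.5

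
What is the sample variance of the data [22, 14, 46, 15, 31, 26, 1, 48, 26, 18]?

206.9

Step 1: Compute the mean: (22 + 14 + 46 + 15 + 31 + 26 + 1 + 48 + 26 + 18) / 10 = 24.7
Step 2: Compute squared deviations from the mean:
  (22 - 24.7)^2 = 7.29
  (14 - 24.7)^2 = 114.49
  (46 - 24.7)^2 = 453.69
  (15 - 24.7)^2 = 94.09
  (31 - 24.7)^2 = 39.69
  (26 - 24.7)^2 = 1.69
  (1 - 24.7)^2 = 561.69
  (48 - 24.7)^2 = 542.89
  (26 - 24.7)^2 = 1.69
  (18 - 24.7)^2 = 44.89
Step 3: Sum of squared deviations = 1862.1
Step 4: Sample variance = 1862.1 / 9 = 206.9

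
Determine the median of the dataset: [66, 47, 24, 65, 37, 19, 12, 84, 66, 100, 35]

47

Step 1: Sort the data in ascending order: [12, 19, 24, 35, 37, 47, 65, 66, 66, 84, 100]
Step 2: The number of values is n = 11.
Step 3: Since n is odd, the median is the middle value at position 6: 47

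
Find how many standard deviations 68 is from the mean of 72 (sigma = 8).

-0.5

Step 1: Recall the z-score formula: z = (x - mu) / sigma
Step 2: Substitute values: z = (68 - 72) / 8
Step 3: z = -4 / 8 = -0.5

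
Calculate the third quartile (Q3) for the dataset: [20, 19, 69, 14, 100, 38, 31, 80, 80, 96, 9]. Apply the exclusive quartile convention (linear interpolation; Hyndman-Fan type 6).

80

Step 1: Sort the data: [9, 14, 19, 20, 31, 38, 69, 80, 80, 96, 100]
Step 2: n = 11
Step 3: Using the exclusive quartile method:
  Q1 = 19
  Q2 (median) = 38
  Q3 = 80
  IQR = Q3 - Q1 = 80 - 19 = 61
Step 4: Q3 = 80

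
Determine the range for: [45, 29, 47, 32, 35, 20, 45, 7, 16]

40

Step 1: Identify the maximum value: max = 47
Step 2: Identify the minimum value: min = 7
Step 3: Range = max - min = 47 - 7 = 40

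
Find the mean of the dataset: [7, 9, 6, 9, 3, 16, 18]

9.7143

Step 1: Sum all values: 7 + 9 + 6 + 9 + 3 + 16 + 18 = 68
Step 2: Count the number of values: n = 7
Step 3: Mean = sum / n = 68 / 7 = 9.7143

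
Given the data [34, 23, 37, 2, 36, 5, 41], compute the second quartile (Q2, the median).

34

Step 1: Sort the data: [2, 5, 23, 34, 36, 37, 41]
Step 2: n = 7
Step 3: Q2 is the median. Since n is odd, it is the middle value at position 4: 34
Step 4: Q2 = 34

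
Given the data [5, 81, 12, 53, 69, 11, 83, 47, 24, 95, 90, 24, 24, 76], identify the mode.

24

Step 1: Count the frequency of each value:
  5: appears 1 time(s)
  11: appears 1 time(s)
  12: appears 1 time(s)
  24: appears 3 time(s)
  47: appears 1 time(s)
  53: appears 1 time(s)
  69: appears 1 time(s)
  76: appears 1 time(s)
  81: appears 1 time(s)
  83: appears 1 time(s)
  90: appears 1 time(s)
  95: appears 1 time(s)
Step 2: The value 24 appears most frequently (3 times).
Step 3: Mode = 24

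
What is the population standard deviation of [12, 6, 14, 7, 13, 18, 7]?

4.1404

Step 1: Compute the mean: 11
Step 2: Sum of squared deviations from the mean: 120
Step 3: Population variance = 120 / 7 = 17.1429
Step 4: Standard deviation = sqrt(17.1429) = 4.1404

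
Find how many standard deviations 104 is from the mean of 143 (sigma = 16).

-2.4375

Step 1: Recall the z-score formula: z = (x - mu) / sigma
Step 2: Substitute values: z = (104 - 143) / 16
Step 3: z = -39 / 16 = -2.4375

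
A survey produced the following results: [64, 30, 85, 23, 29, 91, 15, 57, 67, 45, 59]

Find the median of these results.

57

Step 1: Sort the data in ascending order: [15, 23, 29, 30, 45, 57, 59, 64, 67, 85, 91]
Step 2: The number of values is n = 11.
Step 3: Since n is odd, the median is the middle value at position 6: 57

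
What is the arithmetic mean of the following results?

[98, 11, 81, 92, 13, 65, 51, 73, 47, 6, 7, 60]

50.3333

Step 1: Sum all values: 98 + 11 + 81 + 92 + 13 + 65 + 51 + 73 + 47 + 6 + 7 + 60 = 604
Step 2: Count the number of values: n = 12
Step 3: Mean = sum / n = 604 / 12 = 50.3333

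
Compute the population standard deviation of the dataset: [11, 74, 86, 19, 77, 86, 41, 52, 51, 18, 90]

28.3068

Step 1: Compute the mean: 55
Step 2: Sum of squared deviations from the mean: 8814
Step 3: Population variance = 8814 / 11 = 801.2727
Step 4: Standard deviation = sqrt(801.2727) = 28.3068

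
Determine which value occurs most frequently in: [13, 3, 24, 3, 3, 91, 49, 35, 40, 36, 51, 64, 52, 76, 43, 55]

3

Step 1: Count the frequency of each value:
  3: appears 3 time(s)
  13: appears 1 time(s)
  24: appears 1 time(s)
  35: appears 1 time(s)
  36: appears 1 time(s)
  40: appears 1 time(s)
  43: appears 1 time(s)
  49: appears 1 time(s)
  51: appears 1 time(s)
  52: appears 1 time(s)
  55: appears 1 time(s)
  64: appears 1 time(s)
  76: appears 1 time(s)
  91: appears 1 time(s)
Step 2: The value 3 appears most frequently (3 times).
Step 3: Mode = 3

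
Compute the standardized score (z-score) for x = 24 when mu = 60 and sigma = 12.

-3

Step 1: Recall the z-score formula: z = (x - mu) / sigma
Step 2: Substitute values: z = (24 - 60) / 12
Step 3: z = -36 / 12 = -3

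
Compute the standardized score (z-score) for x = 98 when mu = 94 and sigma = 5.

0.8

Step 1: Recall the z-score formula: z = (x - mu) / sigma
Step 2: Substitute values: z = (98 - 94) / 5
Step 3: z = 4 / 5 = 0.8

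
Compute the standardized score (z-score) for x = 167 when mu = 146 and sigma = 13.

1.6154

Step 1: Recall the z-score formula: z = (x - mu) / sigma
Step 2: Substitute values: z = (167 - 146) / 13
Step 3: z = 21 / 13 = 1.6154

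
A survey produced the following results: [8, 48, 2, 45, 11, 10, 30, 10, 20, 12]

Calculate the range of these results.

46

Step 1: Identify the maximum value: max = 48
Step 2: Identify the minimum value: min = 2
Step 3: Range = max - min = 48 - 2 = 46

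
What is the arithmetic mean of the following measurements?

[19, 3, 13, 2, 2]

7.8

Step 1: Sum all values: 19 + 3 + 13 + 2 + 2 = 39
Step 2: Count the number of values: n = 5
Step 3: Mean = sum / n = 39 / 5 = 7.8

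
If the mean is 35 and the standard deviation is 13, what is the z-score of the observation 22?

-1

Step 1: Recall the z-score formula: z = (x - mu) / sigma
Step 2: Substitute values: z = (22 - 35) / 13
Step 3: z = -13 / 13 = -1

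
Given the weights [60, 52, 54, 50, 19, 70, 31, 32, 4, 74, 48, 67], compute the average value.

46.75

Step 1: Sum all values: 60 + 52 + 54 + 50 + 19 + 70 + 31 + 32 + 4 + 74 + 48 + 67 = 561
Step 2: Count the number of values: n = 12
Step 3: Mean = sum / n = 561 / 12 = 46.75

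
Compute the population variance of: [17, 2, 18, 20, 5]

54.64

Step 1: Compute the mean: (17 + 2 + 18 + 20 + 5) / 5 = 12.4
Step 2: Compute squared deviations from the mean:
  (17 - 12.4)^2 = 21.16
  (2 - 12.4)^2 = 108.16
  (18 - 12.4)^2 = 31.36
  (20 - 12.4)^2 = 57.76
  (5 - 12.4)^2 = 54.76
Step 3: Sum of squared deviations = 273.2
Step 4: Population variance = 273.2 / 5 = 54.64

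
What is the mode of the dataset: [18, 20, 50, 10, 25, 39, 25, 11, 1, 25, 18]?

25

Step 1: Count the frequency of each value:
  1: appears 1 time(s)
  10: appears 1 time(s)
  11: appears 1 time(s)
  18: appears 2 time(s)
  20: appears 1 time(s)
  25: appears 3 time(s)
  39: appears 1 time(s)
  50: appears 1 time(s)
Step 2: The value 25 appears most frequently (3 times).
Step 3: Mode = 25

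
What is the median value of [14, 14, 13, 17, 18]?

14

Step 1: Sort the data in ascending order: [13, 14, 14, 17, 18]
Step 2: The number of values is n = 5.
Step 3: Since n is odd, the median is the middle value at position 3: 14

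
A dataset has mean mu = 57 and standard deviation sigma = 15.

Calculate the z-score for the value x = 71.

0.9333

Step 1: Recall the z-score formula: z = (x - mu) / sigma
Step 2: Substitute values: z = (71 - 57) / 15
Step 3: z = 14 / 15 = 0.9333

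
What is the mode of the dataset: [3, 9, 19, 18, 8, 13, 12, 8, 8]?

8

Step 1: Count the frequency of each value:
  3: appears 1 time(s)
  8: appears 3 time(s)
  9: appears 1 time(s)
  12: appears 1 time(s)
  13: appears 1 time(s)
  18: appears 1 time(s)
  19: appears 1 time(s)
Step 2: The value 8 appears most frequently (3 times).
Step 3: Mode = 8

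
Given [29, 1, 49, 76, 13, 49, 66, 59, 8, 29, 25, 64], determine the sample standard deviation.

24.8633

Step 1: Compute the mean: 39
Step 2: Sum of squared deviations from the mean: 6800
Step 3: Sample variance = 6800 / 11 = 618.1818
Step 4: Standard deviation = sqrt(618.1818) = 24.8633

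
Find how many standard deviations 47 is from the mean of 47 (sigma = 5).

0

Step 1: Recall the z-score formula: z = (x - mu) / sigma
Step 2: Substitute values: z = (47 - 47) / 5
Step 3: z = 0 / 5 = 0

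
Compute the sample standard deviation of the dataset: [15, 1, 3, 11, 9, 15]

5.933

Step 1: Compute the mean: 9
Step 2: Sum of squared deviations from the mean: 176
Step 3: Sample variance = 176 / 5 = 35.2
Step 4: Standard deviation = sqrt(35.2) = 5.933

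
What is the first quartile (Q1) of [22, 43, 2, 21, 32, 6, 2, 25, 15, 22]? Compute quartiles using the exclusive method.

5

Step 1: Sort the data: [2, 2, 6, 15, 21, 22, 22, 25, 32, 43]
Step 2: n = 10
Step 3: Using the exclusive quartile method:
  Q1 = 5
  Q2 (median) = 21.5
  Q3 = 26.75
  IQR = Q3 - Q1 = 26.75 - 5 = 21.75
Step 4: Q1 = 5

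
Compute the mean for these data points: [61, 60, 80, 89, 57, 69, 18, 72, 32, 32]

57

Step 1: Sum all values: 61 + 60 + 80 + 89 + 57 + 69 + 18 + 72 + 32 + 32 = 570
Step 2: Count the number of values: n = 10
Step 3: Mean = sum / n = 570 / 10 = 57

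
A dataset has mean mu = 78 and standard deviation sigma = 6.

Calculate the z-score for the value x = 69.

-1.5

Step 1: Recall the z-score formula: z = (x - mu) / sigma
Step 2: Substitute values: z = (69 - 78) / 6
Step 3: z = -9 / 6 = -1.5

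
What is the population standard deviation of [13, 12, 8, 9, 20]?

4.2237

Step 1: Compute the mean: 12.4
Step 2: Sum of squared deviations from the mean: 89.2
Step 3: Population variance = 89.2 / 5 = 17.84
Step 4: Standard deviation = sqrt(17.84) = 4.2237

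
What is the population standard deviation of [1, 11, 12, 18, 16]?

5.8856

Step 1: Compute the mean: 11.6
Step 2: Sum of squared deviations from the mean: 173.2
Step 3: Population variance = 173.2 / 5 = 34.64
Step 4: Standard deviation = sqrt(34.64) = 5.8856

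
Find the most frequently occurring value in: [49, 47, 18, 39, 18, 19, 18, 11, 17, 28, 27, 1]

18

Step 1: Count the frequency of each value:
  1: appears 1 time(s)
  11: appears 1 time(s)
  17: appears 1 time(s)
  18: appears 3 time(s)
  19: appears 1 time(s)
  27: appears 1 time(s)
  28: appears 1 time(s)
  39: appears 1 time(s)
  47: appears 1 time(s)
  49: appears 1 time(s)
Step 2: The value 18 appears most frequently (3 times).
Step 3: Mode = 18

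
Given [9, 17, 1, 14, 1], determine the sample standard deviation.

7.3348

Step 1: Compute the mean: 8.4
Step 2: Sum of squared deviations from the mean: 215.2
Step 3: Sample variance = 215.2 / 4 = 53.8
Step 4: Standard deviation = sqrt(53.8) = 7.3348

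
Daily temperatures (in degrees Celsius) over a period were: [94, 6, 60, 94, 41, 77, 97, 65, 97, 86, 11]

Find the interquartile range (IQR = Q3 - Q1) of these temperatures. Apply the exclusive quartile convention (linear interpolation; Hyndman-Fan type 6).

53

Step 1: Sort the data: [6, 11, 41, 60, 65, 77, 86, 94, 94, 97, 97]
Step 2: n = 11
Step 3: Using the exclusive quartile method:
  Q1 = 41
  Q2 (median) = 77
  Q3 = 94
  IQR = Q3 - Q1 = 94 - 41 = 53
Step 4: IQR = 53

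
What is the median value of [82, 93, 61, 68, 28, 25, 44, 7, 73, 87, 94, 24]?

64.5

Step 1: Sort the data in ascending order: [7, 24, 25, 28, 44, 61, 68, 73, 82, 87, 93, 94]
Step 2: The number of values is n = 12.
Step 3: Since n is even, the median is the average of positions 6 and 7:
  Median = (61 + 68) / 2 = 64.5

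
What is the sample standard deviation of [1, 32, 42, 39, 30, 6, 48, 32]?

16.7396

Step 1: Compute the mean: 28.75
Step 2: Sum of squared deviations from the mean: 1961.5
Step 3: Sample variance = 1961.5 / 7 = 280.2143
Step 4: Standard deviation = sqrt(280.2143) = 16.7396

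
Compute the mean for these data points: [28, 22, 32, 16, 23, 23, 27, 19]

23.75

Step 1: Sum all values: 28 + 22 + 32 + 16 + 23 + 23 + 27 + 19 = 190
Step 2: Count the number of values: n = 8
Step 3: Mean = sum / n = 190 / 8 = 23.75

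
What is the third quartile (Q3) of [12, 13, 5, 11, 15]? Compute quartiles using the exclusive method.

14

Step 1: Sort the data: [5, 11, 12, 13, 15]
Step 2: n = 5
Step 3: Using the exclusive quartile method:
  Q1 = 8
  Q2 (median) = 12
  Q3 = 14
  IQR = Q3 - Q1 = 14 - 8 = 6
Step 4: Q3 = 14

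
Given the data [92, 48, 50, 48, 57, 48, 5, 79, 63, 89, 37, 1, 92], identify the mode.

48

Step 1: Count the frequency of each value:
  1: appears 1 time(s)
  5: appears 1 time(s)
  37: appears 1 time(s)
  48: appears 3 time(s)
  50: appears 1 time(s)
  57: appears 1 time(s)
  63: appears 1 time(s)
  79: appears 1 time(s)
  89: appears 1 time(s)
  92: appears 2 time(s)
Step 2: The value 48 appears most frequently (3 times).
Step 3: Mode = 48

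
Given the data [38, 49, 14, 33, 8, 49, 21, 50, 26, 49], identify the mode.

49

Step 1: Count the frequency of each value:
  8: appears 1 time(s)
  14: appears 1 time(s)
  21: appears 1 time(s)
  26: appears 1 time(s)
  33: appears 1 time(s)
  38: appears 1 time(s)
  49: appears 3 time(s)
  50: appears 1 time(s)
Step 2: The value 49 appears most frequently (3 times).
Step 3: Mode = 49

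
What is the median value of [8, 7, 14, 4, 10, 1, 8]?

8

Step 1: Sort the data in ascending order: [1, 4, 7, 8, 8, 10, 14]
Step 2: The number of values is n = 7.
Step 3: Since n is odd, the median is the middle value at position 4: 8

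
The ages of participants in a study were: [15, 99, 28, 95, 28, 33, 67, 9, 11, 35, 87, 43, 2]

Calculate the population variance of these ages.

1046.7101

Step 1: Compute the mean: (15 + 99 + 28 + 95 + 28 + 33 + 67 + 9 + 11 + 35 + 87 + 43 + 2) / 13 = 42.4615
Step 2: Compute squared deviations from the mean:
  (15 - 42.4615)^2 = 754.1361
  (99 - 42.4615)^2 = 3196.5976
  (28 - 42.4615)^2 = 209.1361
  (95 - 42.4615)^2 = 2760.2899
  (28 - 42.4615)^2 = 209.1361
  (33 - 42.4615)^2 = 89.5207
  (67 - 42.4615)^2 = 602.1361
  (9 - 42.4615)^2 = 1119.6746
  (11 - 42.4615)^2 = 989.8284
  (35 - 42.4615)^2 = 55.6746
  (87 - 42.4615)^2 = 1983.6746
  (43 - 42.4615)^2 = 0.2899
  (2 - 42.4615)^2 = 1637.1361
Step 3: Sum of squared deviations = 13607.2308
Step 4: Population variance = 13607.2308 / 13 = 1046.7101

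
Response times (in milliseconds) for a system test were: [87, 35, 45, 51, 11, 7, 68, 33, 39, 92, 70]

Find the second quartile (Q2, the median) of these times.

45

Step 1: Sort the data: [7, 11, 33, 35, 39, 45, 51, 68, 70, 87, 92]
Step 2: n = 11
Step 3: Q2 is the median. Since n is odd, it is the middle value at position 6: 45
Step 4: Q2 = 45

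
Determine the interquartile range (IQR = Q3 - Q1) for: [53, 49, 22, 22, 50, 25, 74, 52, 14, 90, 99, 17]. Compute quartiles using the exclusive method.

46.75

Step 1: Sort the data: [14, 17, 22, 22, 25, 49, 50, 52, 53, 74, 90, 99]
Step 2: n = 12
Step 3: Using the exclusive quartile method:
  Q1 = 22
  Q2 (median) = 49.5
  Q3 = 68.75
  IQR = Q3 - Q1 = 68.75 - 22 = 46.75
Step 4: IQR = 46.75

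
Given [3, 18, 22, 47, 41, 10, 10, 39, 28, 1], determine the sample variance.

268.5444

Step 1: Compute the mean: (3 + 18 + 22 + 47 + 41 + 10 + 10 + 39 + 28 + 1) / 10 = 21.9
Step 2: Compute squared deviations from the mean:
  (3 - 21.9)^2 = 357.21
  (18 - 21.9)^2 = 15.21
  (22 - 21.9)^2 = 0.01
  (47 - 21.9)^2 = 630.01
  (41 - 21.9)^2 = 364.81
  (10 - 21.9)^2 = 141.61
  (10 - 21.9)^2 = 141.61
  (39 - 21.9)^2 = 292.41
  (28 - 21.9)^2 = 37.21
  (1 - 21.9)^2 = 436.81
Step 3: Sum of squared deviations = 2416.9
Step 4: Sample variance = 2416.9 / 9 = 268.5444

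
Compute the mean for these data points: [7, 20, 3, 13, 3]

9.2

Step 1: Sum all values: 7 + 20 + 3 + 13 + 3 = 46
Step 2: Count the number of values: n = 5
Step 3: Mean = sum / n = 46 / 5 = 9.2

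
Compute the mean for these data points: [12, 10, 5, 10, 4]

8.2

Step 1: Sum all values: 12 + 10 + 5 + 10 + 4 = 41
Step 2: Count the number of values: n = 5
Step 3: Mean = sum / n = 41 / 5 = 8.2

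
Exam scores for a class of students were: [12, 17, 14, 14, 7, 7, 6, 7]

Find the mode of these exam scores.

7

Step 1: Count the frequency of each value:
  6: appears 1 time(s)
  7: appears 3 time(s)
  12: appears 1 time(s)
  14: appears 2 time(s)
  17: appears 1 time(s)
Step 2: The value 7 appears most frequently (3 times).
Step 3: Mode = 7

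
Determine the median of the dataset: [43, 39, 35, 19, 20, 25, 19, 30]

27.5

Step 1: Sort the data in ascending order: [19, 19, 20, 25, 30, 35, 39, 43]
Step 2: The number of values is n = 8.
Step 3: Since n is even, the median is the average of positions 4 and 5:
  Median = (25 + 30) / 2 = 27.5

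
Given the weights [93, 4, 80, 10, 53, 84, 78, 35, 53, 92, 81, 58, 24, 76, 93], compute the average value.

60.9333

Step 1: Sum all values: 93 + 4 + 80 + 10 + 53 + 84 + 78 + 35 + 53 + 92 + 81 + 58 + 24 + 76 + 93 = 914
Step 2: Count the number of values: n = 15
Step 3: Mean = sum / n = 914 / 15 = 60.9333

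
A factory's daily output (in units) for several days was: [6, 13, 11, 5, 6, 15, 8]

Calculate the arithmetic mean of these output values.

9.1429

Step 1: Sum all values: 6 + 13 + 11 + 5 + 6 + 15 + 8 = 64
Step 2: Count the number of values: n = 7
Step 3: Mean = sum / n = 64 / 7 = 9.1429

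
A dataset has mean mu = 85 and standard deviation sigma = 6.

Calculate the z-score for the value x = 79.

-1

Step 1: Recall the z-score formula: z = (x - mu) / sigma
Step 2: Substitute values: z = (79 - 85) / 6
Step 3: z = -6 / 6 = -1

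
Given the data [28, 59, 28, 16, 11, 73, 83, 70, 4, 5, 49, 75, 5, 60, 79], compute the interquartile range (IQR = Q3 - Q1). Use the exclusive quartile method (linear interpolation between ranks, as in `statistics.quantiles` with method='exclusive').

62

Step 1: Sort the data: [4, 5, 5, 11, 16, 28, 28, 49, 59, 60, 70, 73, 75, 79, 83]
Step 2: n = 15
Step 3: Using the exclusive quartile method:
  Q1 = 11
  Q2 (median) = 49
  Q3 = 73
  IQR = Q3 - Q1 = 73 - 11 = 62
Step 4: IQR = 62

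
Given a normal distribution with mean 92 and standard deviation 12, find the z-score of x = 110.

1.5

Step 1: Recall the z-score formula: z = (x - mu) / sigma
Step 2: Substitute values: z = (110 - 92) / 12
Step 3: z = 18 / 12 = 1.5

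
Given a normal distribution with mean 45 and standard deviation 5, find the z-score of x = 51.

1.2

Step 1: Recall the z-score formula: z = (x - mu) / sigma
Step 2: Substitute values: z = (51 - 45) / 5
Step 3: z = 6 / 5 = 1.2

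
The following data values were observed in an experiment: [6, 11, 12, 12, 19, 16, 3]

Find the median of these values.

12

Step 1: Sort the data in ascending order: [3, 6, 11, 12, 12, 16, 19]
Step 2: The number of values is n = 7.
Step 3: Since n is odd, the median is the middle value at position 4: 12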